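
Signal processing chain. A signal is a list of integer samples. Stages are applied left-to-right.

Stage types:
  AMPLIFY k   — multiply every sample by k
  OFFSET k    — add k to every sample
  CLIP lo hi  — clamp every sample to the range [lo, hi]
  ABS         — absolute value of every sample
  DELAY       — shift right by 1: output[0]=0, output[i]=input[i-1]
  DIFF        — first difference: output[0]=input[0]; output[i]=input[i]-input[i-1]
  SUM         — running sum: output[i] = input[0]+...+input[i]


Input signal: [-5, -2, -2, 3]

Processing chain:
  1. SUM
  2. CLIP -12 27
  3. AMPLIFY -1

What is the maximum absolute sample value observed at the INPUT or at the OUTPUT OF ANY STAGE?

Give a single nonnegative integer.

Input: [-5, -2, -2, 3] (max |s|=5)
Stage 1 (SUM): sum[0..0]=-5, sum[0..1]=-7, sum[0..2]=-9, sum[0..3]=-6 -> [-5, -7, -9, -6] (max |s|=9)
Stage 2 (CLIP -12 27): clip(-5,-12,27)=-5, clip(-7,-12,27)=-7, clip(-9,-12,27)=-9, clip(-6,-12,27)=-6 -> [-5, -7, -9, -6] (max |s|=9)
Stage 3 (AMPLIFY -1): -5*-1=5, -7*-1=7, -9*-1=9, -6*-1=6 -> [5, 7, 9, 6] (max |s|=9)
Overall max amplitude: 9

Answer: 9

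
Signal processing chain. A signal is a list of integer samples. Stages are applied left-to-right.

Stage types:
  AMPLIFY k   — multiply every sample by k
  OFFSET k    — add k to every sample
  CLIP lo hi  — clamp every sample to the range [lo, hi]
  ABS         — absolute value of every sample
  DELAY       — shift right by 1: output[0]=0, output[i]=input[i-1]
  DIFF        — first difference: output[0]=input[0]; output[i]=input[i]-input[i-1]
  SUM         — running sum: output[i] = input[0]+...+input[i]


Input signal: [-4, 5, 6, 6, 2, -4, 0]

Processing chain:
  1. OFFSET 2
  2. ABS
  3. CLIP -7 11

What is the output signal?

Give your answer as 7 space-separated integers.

Answer: 2 7 8 8 4 2 2

Derivation:
Input: [-4, 5, 6, 6, 2, -4, 0]
Stage 1 (OFFSET 2): -4+2=-2, 5+2=7, 6+2=8, 6+2=8, 2+2=4, -4+2=-2, 0+2=2 -> [-2, 7, 8, 8, 4, -2, 2]
Stage 2 (ABS): |-2|=2, |7|=7, |8|=8, |8|=8, |4|=4, |-2|=2, |2|=2 -> [2, 7, 8, 8, 4, 2, 2]
Stage 3 (CLIP -7 11): clip(2,-7,11)=2, clip(7,-7,11)=7, clip(8,-7,11)=8, clip(8,-7,11)=8, clip(4,-7,11)=4, clip(2,-7,11)=2, clip(2,-7,11)=2 -> [2, 7, 8, 8, 4, 2, 2]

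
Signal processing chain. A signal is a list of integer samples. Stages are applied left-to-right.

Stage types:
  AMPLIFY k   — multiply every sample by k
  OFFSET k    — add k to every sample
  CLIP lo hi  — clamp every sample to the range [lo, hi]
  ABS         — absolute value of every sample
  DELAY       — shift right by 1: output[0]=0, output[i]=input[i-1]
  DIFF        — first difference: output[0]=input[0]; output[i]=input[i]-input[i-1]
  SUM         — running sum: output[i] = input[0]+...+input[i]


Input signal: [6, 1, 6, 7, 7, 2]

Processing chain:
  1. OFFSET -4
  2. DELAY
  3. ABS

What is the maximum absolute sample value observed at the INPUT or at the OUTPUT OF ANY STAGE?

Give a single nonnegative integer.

Input: [6, 1, 6, 7, 7, 2] (max |s|=7)
Stage 1 (OFFSET -4): 6+-4=2, 1+-4=-3, 6+-4=2, 7+-4=3, 7+-4=3, 2+-4=-2 -> [2, -3, 2, 3, 3, -2] (max |s|=3)
Stage 2 (DELAY): [0, 2, -3, 2, 3, 3] = [0, 2, -3, 2, 3, 3] -> [0, 2, -3, 2, 3, 3] (max |s|=3)
Stage 3 (ABS): |0|=0, |2|=2, |-3|=3, |2|=2, |3|=3, |3|=3 -> [0, 2, 3, 2, 3, 3] (max |s|=3)
Overall max amplitude: 7

Answer: 7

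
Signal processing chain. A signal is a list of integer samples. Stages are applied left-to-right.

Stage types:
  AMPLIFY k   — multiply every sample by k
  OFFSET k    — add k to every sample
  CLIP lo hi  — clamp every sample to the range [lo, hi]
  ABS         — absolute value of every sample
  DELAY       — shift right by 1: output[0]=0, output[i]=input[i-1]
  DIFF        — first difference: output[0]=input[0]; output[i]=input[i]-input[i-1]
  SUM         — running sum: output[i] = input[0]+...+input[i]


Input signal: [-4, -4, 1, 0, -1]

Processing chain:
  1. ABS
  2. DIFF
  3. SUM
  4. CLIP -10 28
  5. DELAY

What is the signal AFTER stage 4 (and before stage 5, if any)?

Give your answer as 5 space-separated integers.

Input: [-4, -4, 1, 0, -1]
Stage 1 (ABS): |-4|=4, |-4|=4, |1|=1, |0|=0, |-1|=1 -> [4, 4, 1, 0, 1]
Stage 2 (DIFF): s[0]=4, 4-4=0, 1-4=-3, 0-1=-1, 1-0=1 -> [4, 0, -3, -1, 1]
Stage 3 (SUM): sum[0..0]=4, sum[0..1]=4, sum[0..2]=1, sum[0..3]=0, sum[0..4]=1 -> [4, 4, 1, 0, 1]
Stage 4 (CLIP -10 28): clip(4,-10,28)=4, clip(4,-10,28)=4, clip(1,-10,28)=1, clip(0,-10,28)=0, clip(1,-10,28)=1 -> [4, 4, 1, 0, 1]

Answer: 4 4 1 0 1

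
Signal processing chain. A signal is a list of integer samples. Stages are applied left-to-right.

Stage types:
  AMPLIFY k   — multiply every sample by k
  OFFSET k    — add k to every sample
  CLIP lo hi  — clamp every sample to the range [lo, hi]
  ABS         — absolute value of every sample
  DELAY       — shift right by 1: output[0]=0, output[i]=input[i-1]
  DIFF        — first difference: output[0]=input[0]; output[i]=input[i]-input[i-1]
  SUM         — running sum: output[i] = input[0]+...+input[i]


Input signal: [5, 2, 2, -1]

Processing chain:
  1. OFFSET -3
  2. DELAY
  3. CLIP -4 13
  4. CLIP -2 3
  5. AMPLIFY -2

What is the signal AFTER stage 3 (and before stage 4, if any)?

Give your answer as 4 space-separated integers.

Input: [5, 2, 2, -1]
Stage 1 (OFFSET -3): 5+-3=2, 2+-3=-1, 2+-3=-1, -1+-3=-4 -> [2, -1, -1, -4]
Stage 2 (DELAY): [0, 2, -1, -1] = [0, 2, -1, -1] -> [0, 2, -1, -1]
Stage 3 (CLIP -4 13): clip(0,-4,13)=0, clip(2,-4,13)=2, clip(-1,-4,13)=-1, clip(-1,-4,13)=-1 -> [0, 2, -1, -1]

Answer: 0 2 -1 -1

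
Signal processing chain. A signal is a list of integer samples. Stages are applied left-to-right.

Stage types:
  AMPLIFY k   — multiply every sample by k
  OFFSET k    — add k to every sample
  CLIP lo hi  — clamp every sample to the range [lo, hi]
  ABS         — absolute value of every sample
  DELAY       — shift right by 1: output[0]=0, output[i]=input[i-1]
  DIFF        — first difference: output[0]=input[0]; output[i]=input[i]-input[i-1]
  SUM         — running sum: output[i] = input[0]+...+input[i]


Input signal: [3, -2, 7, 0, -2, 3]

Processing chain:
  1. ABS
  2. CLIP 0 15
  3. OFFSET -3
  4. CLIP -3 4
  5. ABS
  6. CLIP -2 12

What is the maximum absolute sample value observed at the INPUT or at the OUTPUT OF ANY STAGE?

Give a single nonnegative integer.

Input: [3, -2, 7, 0, -2, 3] (max |s|=7)
Stage 1 (ABS): |3|=3, |-2|=2, |7|=7, |0|=0, |-2|=2, |3|=3 -> [3, 2, 7, 0, 2, 3] (max |s|=7)
Stage 2 (CLIP 0 15): clip(3,0,15)=3, clip(2,0,15)=2, clip(7,0,15)=7, clip(0,0,15)=0, clip(2,0,15)=2, clip(3,0,15)=3 -> [3, 2, 7, 0, 2, 3] (max |s|=7)
Stage 3 (OFFSET -3): 3+-3=0, 2+-3=-1, 7+-3=4, 0+-3=-3, 2+-3=-1, 3+-3=0 -> [0, -1, 4, -3, -1, 0] (max |s|=4)
Stage 4 (CLIP -3 4): clip(0,-3,4)=0, clip(-1,-3,4)=-1, clip(4,-3,4)=4, clip(-3,-3,4)=-3, clip(-1,-3,4)=-1, clip(0,-3,4)=0 -> [0, -1, 4, -3, -1, 0] (max |s|=4)
Stage 5 (ABS): |0|=0, |-1|=1, |4|=4, |-3|=3, |-1|=1, |0|=0 -> [0, 1, 4, 3, 1, 0] (max |s|=4)
Stage 6 (CLIP -2 12): clip(0,-2,12)=0, clip(1,-2,12)=1, clip(4,-2,12)=4, clip(3,-2,12)=3, clip(1,-2,12)=1, clip(0,-2,12)=0 -> [0, 1, 4, 3, 1, 0] (max |s|=4)
Overall max amplitude: 7

Answer: 7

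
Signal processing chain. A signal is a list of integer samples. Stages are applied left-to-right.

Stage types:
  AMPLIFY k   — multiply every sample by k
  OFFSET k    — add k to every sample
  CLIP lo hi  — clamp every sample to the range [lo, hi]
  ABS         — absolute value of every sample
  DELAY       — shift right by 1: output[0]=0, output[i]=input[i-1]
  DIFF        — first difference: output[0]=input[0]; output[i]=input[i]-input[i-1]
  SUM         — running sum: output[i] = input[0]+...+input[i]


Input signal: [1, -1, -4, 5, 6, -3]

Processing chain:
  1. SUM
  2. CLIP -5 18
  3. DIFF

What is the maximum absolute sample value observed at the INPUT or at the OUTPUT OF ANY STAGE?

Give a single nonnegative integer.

Input: [1, -1, -4, 5, 6, -3] (max |s|=6)
Stage 1 (SUM): sum[0..0]=1, sum[0..1]=0, sum[0..2]=-4, sum[0..3]=1, sum[0..4]=7, sum[0..5]=4 -> [1, 0, -4, 1, 7, 4] (max |s|=7)
Stage 2 (CLIP -5 18): clip(1,-5,18)=1, clip(0,-5,18)=0, clip(-4,-5,18)=-4, clip(1,-5,18)=1, clip(7,-5,18)=7, clip(4,-5,18)=4 -> [1, 0, -4, 1, 7, 4] (max |s|=7)
Stage 3 (DIFF): s[0]=1, 0-1=-1, -4-0=-4, 1--4=5, 7-1=6, 4-7=-3 -> [1, -1, -4, 5, 6, -3] (max |s|=6)
Overall max amplitude: 7

Answer: 7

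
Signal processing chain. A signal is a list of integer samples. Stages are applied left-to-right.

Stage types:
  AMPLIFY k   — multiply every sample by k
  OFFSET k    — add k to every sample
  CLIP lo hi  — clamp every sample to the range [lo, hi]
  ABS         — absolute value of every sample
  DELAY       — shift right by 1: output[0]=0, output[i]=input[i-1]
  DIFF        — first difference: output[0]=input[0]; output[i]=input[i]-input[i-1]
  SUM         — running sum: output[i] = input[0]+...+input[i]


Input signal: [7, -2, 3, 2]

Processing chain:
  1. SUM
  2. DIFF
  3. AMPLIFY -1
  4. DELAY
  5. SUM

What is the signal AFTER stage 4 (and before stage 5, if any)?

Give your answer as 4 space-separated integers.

Input: [7, -2, 3, 2]
Stage 1 (SUM): sum[0..0]=7, sum[0..1]=5, sum[0..2]=8, sum[0..3]=10 -> [7, 5, 8, 10]
Stage 2 (DIFF): s[0]=7, 5-7=-2, 8-5=3, 10-8=2 -> [7, -2, 3, 2]
Stage 3 (AMPLIFY -1): 7*-1=-7, -2*-1=2, 3*-1=-3, 2*-1=-2 -> [-7, 2, -3, -2]
Stage 4 (DELAY): [0, -7, 2, -3] = [0, -7, 2, -3] -> [0, -7, 2, -3]

Answer: 0 -7 2 -3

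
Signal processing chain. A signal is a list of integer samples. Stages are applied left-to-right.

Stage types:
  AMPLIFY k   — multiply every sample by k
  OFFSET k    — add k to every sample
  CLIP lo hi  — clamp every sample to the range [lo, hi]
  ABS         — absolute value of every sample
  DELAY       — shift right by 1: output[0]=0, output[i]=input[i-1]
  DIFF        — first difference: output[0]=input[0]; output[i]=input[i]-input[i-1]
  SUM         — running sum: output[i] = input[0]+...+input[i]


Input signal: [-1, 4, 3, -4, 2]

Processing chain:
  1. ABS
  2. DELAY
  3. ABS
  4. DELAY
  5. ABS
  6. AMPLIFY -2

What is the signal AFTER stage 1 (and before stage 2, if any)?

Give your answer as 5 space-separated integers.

Input: [-1, 4, 3, -4, 2]
Stage 1 (ABS): |-1|=1, |4|=4, |3|=3, |-4|=4, |2|=2 -> [1, 4, 3, 4, 2]

Answer: 1 4 3 4 2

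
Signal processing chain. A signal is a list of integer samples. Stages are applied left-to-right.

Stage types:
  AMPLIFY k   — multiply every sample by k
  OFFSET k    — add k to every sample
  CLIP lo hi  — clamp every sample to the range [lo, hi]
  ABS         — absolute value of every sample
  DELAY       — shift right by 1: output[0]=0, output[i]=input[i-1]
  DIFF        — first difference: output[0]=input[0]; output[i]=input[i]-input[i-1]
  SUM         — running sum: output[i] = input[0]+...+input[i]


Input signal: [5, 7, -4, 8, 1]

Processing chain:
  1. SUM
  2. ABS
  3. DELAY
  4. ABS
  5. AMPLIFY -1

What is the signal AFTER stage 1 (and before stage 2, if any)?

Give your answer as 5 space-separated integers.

Input: [5, 7, -4, 8, 1]
Stage 1 (SUM): sum[0..0]=5, sum[0..1]=12, sum[0..2]=8, sum[0..3]=16, sum[0..4]=17 -> [5, 12, 8, 16, 17]

Answer: 5 12 8 16 17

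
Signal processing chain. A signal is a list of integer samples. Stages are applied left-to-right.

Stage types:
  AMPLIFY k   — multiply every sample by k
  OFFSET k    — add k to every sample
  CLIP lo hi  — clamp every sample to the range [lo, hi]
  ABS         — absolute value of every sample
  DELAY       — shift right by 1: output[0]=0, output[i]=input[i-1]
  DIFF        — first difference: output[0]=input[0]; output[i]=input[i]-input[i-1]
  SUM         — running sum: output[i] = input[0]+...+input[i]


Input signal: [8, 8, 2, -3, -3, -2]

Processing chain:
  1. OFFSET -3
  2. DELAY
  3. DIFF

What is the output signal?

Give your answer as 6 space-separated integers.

Input: [8, 8, 2, -3, -3, -2]
Stage 1 (OFFSET -3): 8+-3=5, 8+-3=5, 2+-3=-1, -3+-3=-6, -3+-3=-6, -2+-3=-5 -> [5, 5, -1, -6, -6, -5]
Stage 2 (DELAY): [0, 5, 5, -1, -6, -6] = [0, 5, 5, -1, -6, -6] -> [0, 5, 5, -1, -6, -6]
Stage 3 (DIFF): s[0]=0, 5-0=5, 5-5=0, -1-5=-6, -6--1=-5, -6--6=0 -> [0, 5, 0, -6, -5, 0]

Answer: 0 5 0 -6 -5 0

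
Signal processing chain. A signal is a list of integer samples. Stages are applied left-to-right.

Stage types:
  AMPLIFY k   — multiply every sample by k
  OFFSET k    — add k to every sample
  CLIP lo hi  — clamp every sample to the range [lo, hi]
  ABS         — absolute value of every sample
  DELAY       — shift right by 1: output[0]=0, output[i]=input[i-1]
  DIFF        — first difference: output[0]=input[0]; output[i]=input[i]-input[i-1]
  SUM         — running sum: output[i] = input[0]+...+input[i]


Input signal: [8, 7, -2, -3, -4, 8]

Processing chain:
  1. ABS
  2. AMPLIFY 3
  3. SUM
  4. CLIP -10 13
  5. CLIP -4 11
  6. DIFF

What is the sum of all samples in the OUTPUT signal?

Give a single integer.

Answer: 11

Derivation:
Input: [8, 7, -2, -3, -4, 8]
Stage 1 (ABS): |8|=8, |7|=7, |-2|=2, |-3|=3, |-4|=4, |8|=8 -> [8, 7, 2, 3, 4, 8]
Stage 2 (AMPLIFY 3): 8*3=24, 7*3=21, 2*3=6, 3*3=9, 4*3=12, 8*3=24 -> [24, 21, 6, 9, 12, 24]
Stage 3 (SUM): sum[0..0]=24, sum[0..1]=45, sum[0..2]=51, sum[0..3]=60, sum[0..4]=72, sum[0..5]=96 -> [24, 45, 51, 60, 72, 96]
Stage 4 (CLIP -10 13): clip(24,-10,13)=13, clip(45,-10,13)=13, clip(51,-10,13)=13, clip(60,-10,13)=13, clip(72,-10,13)=13, clip(96,-10,13)=13 -> [13, 13, 13, 13, 13, 13]
Stage 5 (CLIP -4 11): clip(13,-4,11)=11, clip(13,-4,11)=11, clip(13,-4,11)=11, clip(13,-4,11)=11, clip(13,-4,11)=11, clip(13,-4,11)=11 -> [11, 11, 11, 11, 11, 11]
Stage 6 (DIFF): s[0]=11, 11-11=0, 11-11=0, 11-11=0, 11-11=0, 11-11=0 -> [11, 0, 0, 0, 0, 0]
Output sum: 11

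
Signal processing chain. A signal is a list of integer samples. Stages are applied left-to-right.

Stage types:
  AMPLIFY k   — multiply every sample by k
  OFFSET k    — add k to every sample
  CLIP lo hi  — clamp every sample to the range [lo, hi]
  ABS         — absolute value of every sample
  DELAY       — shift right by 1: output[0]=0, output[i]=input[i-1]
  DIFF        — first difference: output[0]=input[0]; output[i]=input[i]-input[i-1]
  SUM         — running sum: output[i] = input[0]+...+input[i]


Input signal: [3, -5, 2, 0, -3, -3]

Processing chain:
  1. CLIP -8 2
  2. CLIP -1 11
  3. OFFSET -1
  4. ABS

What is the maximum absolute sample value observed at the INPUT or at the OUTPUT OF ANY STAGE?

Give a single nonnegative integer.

Input: [3, -5, 2, 0, -3, -3] (max |s|=5)
Stage 1 (CLIP -8 2): clip(3,-8,2)=2, clip(-5,-8,2)=-5, clip(2,-8,2)=2, clip(0,-8,2)=0, clip(-3,-8,2)=-3, clip(-3,-8,2)=-3 -> [2, -5, 2, 0, -3, -3] (max |s|=5)
Stage 2 (CLIP -1 11): clip(2,-1,11)=2, clip(-5,-1,11)=-1, clip(2,-1,11)=2, clip(0,-1,11)=0, clip(-3,-1,11)=-1, clip(-3,-1,11)=-1 -> [2, -1, 2, 0, -1, -1] (max |s|=2)
Stage 3 (OFFSET -1): 2+-1=1, -1+-1=-2, 2+-1=1, 0+-1=-1, -1+-1=-2, -1+-1=-2 -> [1, -2, 1, -1, -2, -2] (max |s|=2)
Stage 4 (ABS): |1|=1, |-2|=2, |1|=1, |-1|=1, |-2|=2, |-2|=2 -> [1, 2, 1, 1, 2, 2] (max |s|=2)
Overall max amplitude: 5

Answer: 5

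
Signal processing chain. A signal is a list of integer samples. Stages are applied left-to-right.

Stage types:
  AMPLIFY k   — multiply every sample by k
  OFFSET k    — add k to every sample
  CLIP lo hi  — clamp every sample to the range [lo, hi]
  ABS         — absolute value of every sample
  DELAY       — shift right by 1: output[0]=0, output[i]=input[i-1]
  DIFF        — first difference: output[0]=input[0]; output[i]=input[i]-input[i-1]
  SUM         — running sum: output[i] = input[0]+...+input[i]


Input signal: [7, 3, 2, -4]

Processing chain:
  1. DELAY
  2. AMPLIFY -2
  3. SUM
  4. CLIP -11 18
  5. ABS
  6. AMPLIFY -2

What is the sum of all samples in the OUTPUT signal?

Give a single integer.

Answer: -66

Derivation:
Input: [7, 3, 2, -4]
Stage 1 (DELAY): [0, 7, 3, 2] = [0, 7, 3, 2] -> [0, 7, 3, 2]
Stage 2 (AMPLIFY -2): 0*-2=0, 7*-2=-14, 3*-2=-6, 2*-2=-4 -> [0, -14, -6, -4]
Stage 3 (SUM): sum[0..0]=0, sum[0..1]=-14, sum[0..2]=-20, sum[0..3]=-24 -> [0, -14, -20, -24]
Stage 4 (CLIP -11 18): clip(0,-11,18)=0, clip(-14,-11,18)=-11, clip(-20,-11,18)=-11, clip(-24,-11,18)=-11 -> [0, -11, -11, -11]
Stage 5 (ABS): |0|=0, |-11|=11, |-11|=11, |-11|=11 -> [0, 11, 11, 11]
Stage 6 (AMPLIFY -2): 0*-2=0, 11*-2=-22, 11*-2=-22, 11*-2=-22 -> [0, -22, -22, -22]
Output sum: -66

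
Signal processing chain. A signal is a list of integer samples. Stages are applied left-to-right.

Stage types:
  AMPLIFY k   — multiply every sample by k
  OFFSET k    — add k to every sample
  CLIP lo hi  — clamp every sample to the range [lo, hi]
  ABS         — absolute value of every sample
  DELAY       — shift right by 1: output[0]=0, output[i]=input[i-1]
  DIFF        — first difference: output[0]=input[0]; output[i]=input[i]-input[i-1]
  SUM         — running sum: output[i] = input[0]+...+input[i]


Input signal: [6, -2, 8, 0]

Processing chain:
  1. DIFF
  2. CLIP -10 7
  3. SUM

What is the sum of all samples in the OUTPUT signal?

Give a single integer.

Answer: 6

Derivation:
Input: [6, -2, 8, 0]
Stage 1 (DIFF): s[0]=6, -2-6=-8, 8--2=10, 0-8=-8 -> [6, -8, 10, -8]
Stage 2 (CLIP -10 7): clip(6,-10,7)=6, clip(-8,-10,7)=-8, clip(10,-10,7)=7, clip(-8,-10,7)=-8 -> [6, -8, 7, -8]
Stage 3 (SUM): sum[0..0]=6, sum[0..1]=-2, sum[0..2]=5, sum[0..3]=-3 -> [6, -2, 5, -3]
Output sum: 6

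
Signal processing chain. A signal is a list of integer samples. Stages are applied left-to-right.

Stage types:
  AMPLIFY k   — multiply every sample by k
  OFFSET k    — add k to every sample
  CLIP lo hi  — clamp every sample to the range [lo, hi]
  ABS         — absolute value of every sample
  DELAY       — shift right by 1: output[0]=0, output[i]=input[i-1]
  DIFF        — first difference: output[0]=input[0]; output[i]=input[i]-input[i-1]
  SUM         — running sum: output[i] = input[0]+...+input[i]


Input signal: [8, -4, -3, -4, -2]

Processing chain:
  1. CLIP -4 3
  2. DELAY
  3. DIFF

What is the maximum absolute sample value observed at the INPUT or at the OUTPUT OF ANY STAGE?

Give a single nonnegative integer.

Answer: 8

Derivation:
Input: [8, -4, -3, -4, -2] (max |s|=8)
Stage 1 (CLIP -4 3): clip(8,-4,3)=3, clip(-4,-4,3)=-4, clip(-3,-4,3)=-3, clip(-4,-4,3)=-4, clip(-2,-4,3)=-2 -> [3, -4, -3, -4, -2] (max |s|=4)
Stage 2 (DELAY): [0, 3, -4, -3, -4] = [0, 3, -4, -3, -4] -> [0, 3, -4, -3, -4] (max |s|=4)
Stage 3 (DIFF): s[0]=0, 3-0=3, -4-3=-7, -3--4=1, -4--3=-1 -> [0, 3, -7, 1, -1] (max |s|=7)
Overall max amplitude: 8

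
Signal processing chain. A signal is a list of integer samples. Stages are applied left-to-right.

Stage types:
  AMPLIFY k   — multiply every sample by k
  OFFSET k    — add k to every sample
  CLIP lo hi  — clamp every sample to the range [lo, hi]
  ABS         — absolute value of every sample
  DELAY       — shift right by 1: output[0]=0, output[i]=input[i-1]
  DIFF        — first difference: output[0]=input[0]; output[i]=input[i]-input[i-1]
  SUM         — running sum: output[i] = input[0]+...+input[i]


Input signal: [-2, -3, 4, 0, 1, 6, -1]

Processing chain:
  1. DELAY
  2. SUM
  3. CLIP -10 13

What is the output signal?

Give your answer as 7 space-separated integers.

Input: [-2, -3, 4, 0, 1, 6, -1]
Stage 1 (DELAY): [0, -2, -3, 4, 0, 1, 6] = [0, -2, -3, 4, 0, 1, 6] -> [0, -2, -3, 4, 0, 1, 6]
Stage 2 (SUM): sum[0..0]=0, sum[0..1]=-2, sum[0..2]=-5, sum[0..3]=-1, sum[0..4]=-1, sum[0..5]=0, sum[0..6]=6 -> [0, -2, -5, -1, -1, 0, 6]
Stage 3 (CLIP -10 13): clip(0,-10,13)=0, clip(-2,-10,13)=-2, clip(-5,-10,13)=-5, clip(-1,-10,13)=-1, clip(-1,-10,13)=-1, clip(0,-10,13)=0, clip(6,-10,13)=6 -> [0, -2, -5, -1, -1, 0, 6]

Answer: 0 -2 -5 -1 -1 0 6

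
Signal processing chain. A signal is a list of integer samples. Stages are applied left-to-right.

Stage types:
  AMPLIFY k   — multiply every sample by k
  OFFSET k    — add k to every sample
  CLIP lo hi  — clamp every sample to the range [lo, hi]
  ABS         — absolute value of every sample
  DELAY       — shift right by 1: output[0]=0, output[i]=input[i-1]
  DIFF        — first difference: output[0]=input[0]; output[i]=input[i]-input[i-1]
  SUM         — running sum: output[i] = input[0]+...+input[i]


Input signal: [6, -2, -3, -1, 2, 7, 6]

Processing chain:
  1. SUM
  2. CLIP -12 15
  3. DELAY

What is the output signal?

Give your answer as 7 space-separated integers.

Answer: 0 6 4 1 0 2 9

Derivation:
Input: [6, -2, -3, -1, 2, 7, 6]
Stage 1 (SUM): sum[0..0]=6, sum[0..1]=4, sum[0..2]=1, sum[0..3]=0, sum[0..4]=2, sum[0..5]=9, sum[0..6]=15 -> [6, 4, 1, 0, 2, 9, 15]
Stage 2 (CLIP -12 15): clip(6,-12,15)=6, clip(4,-12,15)=4, clip(1,-12,15)=1, clip(0,-12,15)=0, clip(2,-12,15)=2, clip(9,-12,15)=9, clip(15,-12,15)=15 -> [6, 4, 1, 0, 2, 9, 15]
Stage 3 (DELAY): [0, 6, 4, 1, 0, 2, 9] = [0, 6, 4, 1, 0, 2, 9] -> [0, 6, 4, 1, 0, 2, 9]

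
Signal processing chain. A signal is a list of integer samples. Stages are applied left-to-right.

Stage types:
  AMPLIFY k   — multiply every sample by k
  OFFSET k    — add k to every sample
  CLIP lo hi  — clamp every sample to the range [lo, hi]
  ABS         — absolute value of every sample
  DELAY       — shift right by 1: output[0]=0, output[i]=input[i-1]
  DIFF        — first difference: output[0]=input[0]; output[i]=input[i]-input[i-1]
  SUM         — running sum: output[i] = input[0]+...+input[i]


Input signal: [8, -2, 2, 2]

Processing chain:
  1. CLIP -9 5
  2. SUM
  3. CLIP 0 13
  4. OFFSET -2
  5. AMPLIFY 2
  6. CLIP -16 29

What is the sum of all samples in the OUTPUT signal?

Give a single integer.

Input: [8, -2, 2, 2]
Stage 1 (CLIP -9 5): clip(8,-9,5)=5, clip(-2,-9,5)=-2, clip(2,-9,5)=2, clip(2,-9,5)=2 -> [5, -2, 2, 2]
Stage 2 (SUM): sum[0..0]=5, sum[0..1]=3, sum[0..2]=5, sum[0..3]=7 -> [5, 3, 5, 7]
Stage 3 (CLIP 0 13): clip(5,0,13)=5, clip(3,0,13)=3, clip(5,0,13)=5, clip(7,0,13)=7 -> [5, 3, 5, 7]
Stage 4 (OFFSET -2): 5+-2=3, 3+-2=1, 5+-2=3, 7+-2=5 -> [3, 1, 3, 5]
Stage 5 (AMPLIFY 2): 3*2=6, 1*2=2, 3*2=6, 5*2=10 -> [6, 2, 6, 10]
Stage 6 (CLIP -16 29): clip(6,-16,29)=6, clip(2,-16,29)=2, clip(6,-16,29)=6, clip(10,-16,29)=10 -> [6, 2, 6, 10]
Output sum: 24

Answer: 24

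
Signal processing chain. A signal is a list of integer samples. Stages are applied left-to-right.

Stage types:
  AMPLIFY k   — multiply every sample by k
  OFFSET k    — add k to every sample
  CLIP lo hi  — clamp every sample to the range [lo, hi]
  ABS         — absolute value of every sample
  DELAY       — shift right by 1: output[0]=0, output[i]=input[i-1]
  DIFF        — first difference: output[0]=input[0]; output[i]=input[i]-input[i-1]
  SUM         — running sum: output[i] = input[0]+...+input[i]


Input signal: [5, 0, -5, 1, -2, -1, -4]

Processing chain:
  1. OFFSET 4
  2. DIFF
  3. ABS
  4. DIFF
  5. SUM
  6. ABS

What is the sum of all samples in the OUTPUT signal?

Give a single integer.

Input: [5, 0, -5, 1, -2, -1, -4]
Stage 1 (OFFSET 4): 5+4=9, 0+4=4, -5+4=-1, 1+4=5, -2+4=2, -1+4=3, -4+4=0 -> [9, 4, -1, 5, 2, 3, 0]
Stage 2 (DIFF): s[0]=9, 4-9=-5, -1-4=-5, 5--1=6, 2-5=-3, 3-2=1, 0-3=-3 -> [9, -5, -5, 6, -3, 1, -3]
Stage 3 (ABS): |9|=9, |-5|=5, |-5|=5, |6|=6, |-3|=3, |1|=1, |-3|=3 -> [9, 5, 5, 6, 3, 1, 3]
Stage 4 (DIFF): s[0]=9, 5-9=-4, 5-5=0, 6-5=1, 3-6=-3, 1-3=-2, 3-1=2 -> [9, -4, 0, 1, -3, -2, 2]
Stage 5 (SUM): sum[0..0]=9, sum[0..1]=5, sum[0..2]=5, sum[0..3]=6, sum[0..4]=3, sum[0..5]=1, sum[0..6]=3 -> [9, 5, 5, 6, 3, 1, 3]
Stage 6 (ABS): |9|=9, |5|=5, |5|=5, |6|=6, |3|=3, |1|=1, |3|=3 -> [9, 5, 5, 6, 3, 1, 3]
Output sum: 32

Answer: 32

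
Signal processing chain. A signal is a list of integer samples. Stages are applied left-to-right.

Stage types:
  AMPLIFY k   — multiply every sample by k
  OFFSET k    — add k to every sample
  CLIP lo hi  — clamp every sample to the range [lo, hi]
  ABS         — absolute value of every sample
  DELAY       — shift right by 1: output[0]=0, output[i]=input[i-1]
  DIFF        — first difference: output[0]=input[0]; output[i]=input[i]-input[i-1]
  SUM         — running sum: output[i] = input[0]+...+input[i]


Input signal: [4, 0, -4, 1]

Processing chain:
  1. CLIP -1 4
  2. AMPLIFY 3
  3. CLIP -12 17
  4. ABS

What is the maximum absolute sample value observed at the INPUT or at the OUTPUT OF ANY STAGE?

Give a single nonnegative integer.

Answer: 12

Derivation:
Input: [4, 0, -4, 1] (max |s|=4)
Stage 1 (CLIP -1 4): clip(4,-1,4)=4, clip(0,-1,4)=0, clip(-4,-1,4)=-1, clip(1,-1,4)=1 -> [4, 0, -1, 1] (max |s|=4)
Stage 2 (AMPLIFY 3): 4*3=12, 0*3=0, -1*3=-3, 1*3=3 -> [12, 0, -3, 3] (max |s|=12)
Stage 3 (CLIP -12 17): clip(12,-12,17)=12, clip(0,-12,17)=0, clip(-3,-12,17)=-3, clip(3,-12,17)=3 -> [12, 0, -3, 3] (max |s|=12)
Stage 4 (ABS): |12|=12, |0|=0, |-3|=3, |3|=3 -> [12, 0, 3, 3] (max |s|=12)
Overall max amplitude: 12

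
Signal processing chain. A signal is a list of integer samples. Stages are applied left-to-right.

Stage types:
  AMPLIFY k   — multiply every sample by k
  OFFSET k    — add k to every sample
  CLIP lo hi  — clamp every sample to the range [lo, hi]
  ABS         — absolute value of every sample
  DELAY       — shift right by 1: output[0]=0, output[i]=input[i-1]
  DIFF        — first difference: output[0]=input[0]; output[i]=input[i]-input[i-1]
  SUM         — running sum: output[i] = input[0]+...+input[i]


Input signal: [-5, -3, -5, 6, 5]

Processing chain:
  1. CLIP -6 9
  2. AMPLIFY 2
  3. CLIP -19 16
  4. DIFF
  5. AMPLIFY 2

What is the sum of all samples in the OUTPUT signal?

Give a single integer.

Answer: 20

Derivation:
Input: [-5, -3, -5, 6, 5]
Stage 1 (CLIP -6 9): clip(-5,-6,9)=-5, clip(-3,-6,9)=-3, clip(-5,-6,9)=-5, clip(6,-6,9)=6, clip(5,-6,9)=5 -> [-5, -3, -5, 6, 5]
Stage 2 (AMPLIFY 2): -5*2=-10, -3*2=-6, -5*2=-10, 6*2=12, 5*2=10 -> [-10, -6, -10, 12, 10]
Stage 3 (CLIP -19 16): clip(-10,-19,16)=-10, clip(-6,-19,16)=-6, clip(-10,-19,16)=-10, clip(12,-19,16)=12, clip(10,-19,16)=10 -> [-10, -6, -10, 12, 10]
Stage 4 (DIFF): s[0]=-10, -6--10=4, -10--6=-4, 12--10=22, 10-12=-2 -> [-10, 4, -4, 22, -2]
Stage 5 (AMPLIFY 2): -10*2=-20, 4*2=8, -4*2=-8, 22*2=44, -2*2=-4 -> [-20, 8, -8, 44, -4]
Output sum: 20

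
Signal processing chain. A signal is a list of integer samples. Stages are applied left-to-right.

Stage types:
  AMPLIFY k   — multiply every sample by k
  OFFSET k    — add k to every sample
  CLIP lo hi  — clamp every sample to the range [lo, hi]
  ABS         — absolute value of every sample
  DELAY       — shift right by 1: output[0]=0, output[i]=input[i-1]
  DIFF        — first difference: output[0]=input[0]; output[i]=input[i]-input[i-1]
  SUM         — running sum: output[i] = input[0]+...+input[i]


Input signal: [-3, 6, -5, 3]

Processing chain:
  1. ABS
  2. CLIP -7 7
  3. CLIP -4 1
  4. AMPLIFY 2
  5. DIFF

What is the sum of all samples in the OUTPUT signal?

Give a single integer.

Input: [-3, 6, -5, 3]
Stage 1 (ABS): |-3|=3, |6|=6, |-5|=5, |3|=3 -> [3, 6, 5, 3]
Stage 2 (CLIP -7 7): clip(3,-7,7)=3, clip(6,-7,7)=6, clip(5,-7,7)=5, clip(3,-7,7)=3 -> [3, 6, 5, 3]
Stage 3 (CLIP -4 1): clip(3,-4,1)=1, clip(6,-4,1)=1, clip(5,-4,1)=1, clip(3,-4,1)=1 -> [1, 1, 1, 1]
Stage 4 (AMPLIFY 2): 1*2=2, 1*2=2, 1*2=2, 1*2=2 -> [2, 2, 2, 2]
Stage 5 (DIFF): s[0]=2, 2-2=0, 2-2=0, 2-2=0 -> [2, 0, 0, 0]
Output sum: 2

Answer: 2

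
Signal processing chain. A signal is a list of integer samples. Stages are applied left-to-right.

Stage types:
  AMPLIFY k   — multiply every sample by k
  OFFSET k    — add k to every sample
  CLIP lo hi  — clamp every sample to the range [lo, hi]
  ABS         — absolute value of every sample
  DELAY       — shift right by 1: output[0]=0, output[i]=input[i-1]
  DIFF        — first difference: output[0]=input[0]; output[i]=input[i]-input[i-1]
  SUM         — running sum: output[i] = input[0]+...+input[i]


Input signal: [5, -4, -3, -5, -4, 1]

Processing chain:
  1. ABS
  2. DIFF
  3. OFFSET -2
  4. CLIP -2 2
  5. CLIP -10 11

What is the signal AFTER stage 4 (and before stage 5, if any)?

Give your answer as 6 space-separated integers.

Answer: 2 -2 -2 0 -2 -2

Derivation:
Input: [5, -4, -3, -5, -4, 1]
Stage 1 (ABS): |5|=5, |-4|=4, |-3|=3, |-5|=5, |-4|=4, |1|=1 -> [5, 4, 3, 5, 4, 1]
Stage 2 (DIFF): s[0]=5, 4-5=-1, 3-4=-1, 5-3=2, 4-5=-1, 1-4=-3 -> [5, -1, -1, 2, -1, -3]
Stage 3 (OFFSET -2): 5+-2=3, -1+-2=-3, -1+-2=-3, 2+-2=0, -1+-2=-3, -3+-2=-5 -> [3, -3, -3, 0, -3, -5]
Stage 4 (CLIP -2 2): clip(3,-2,2)=2, clip(-3,-2,2)=-2, clip(-3,-2,2)=-2, clip(0,-2,2)=0, clip(-3,-2,2)=-2, clip(-5,-2,2)=-2 -> [2, -2, -2, 0, -2, -2]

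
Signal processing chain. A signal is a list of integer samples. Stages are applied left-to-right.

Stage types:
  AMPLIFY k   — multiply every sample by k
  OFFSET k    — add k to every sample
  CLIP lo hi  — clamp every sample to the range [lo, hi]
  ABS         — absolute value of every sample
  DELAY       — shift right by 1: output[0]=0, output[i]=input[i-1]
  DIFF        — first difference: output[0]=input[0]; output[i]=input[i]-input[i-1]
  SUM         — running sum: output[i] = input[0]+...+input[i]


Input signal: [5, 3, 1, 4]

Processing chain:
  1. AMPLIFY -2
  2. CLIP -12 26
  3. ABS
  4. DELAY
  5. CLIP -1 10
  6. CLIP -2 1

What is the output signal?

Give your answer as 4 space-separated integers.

Answer: 0 1 1 1

Derivation:
Input: [5, 3, 1, 4]
Stage 1 (AMPLIFY -2): 5*-2=-10, 3*-2=-6, 1*-2=-2, 4*-2=-8 -> [-10, -6, -2, -8]
Stage 2 (CLIP -12 26): clip(-10,-12,26)=-10, clip(-6,-12,26)=-6, clip(-2,-12,26)=-2, clip(-8,-12,26)=-8 -> [-10, -6, -2, -8]
Stage 3 (ABS): |-10|=10, |-6|=6, |-2|=2, |-8|=8 -> [10, 6, 2, 8]
Stage 4 (DELAY): [0, 10, 6, 2] = [0, 10, 6, 2] -> [0, 10, 6, 2]
Stage 5 (CLIP -1 10): clip(0,-1,10)=0, clip(10,-1,10)=10, clip(6,-1,10)=6, clip(2,-1,10)=2 -> [0, 10, 6, 2]
Stage 6 (CLIP -2 1): clip(0,-2,1)=0, clip(10,-2,1)=1, clip(6,-2,1)=1, clip(2,-2,1)=1 -> [0, 1, 1, 1]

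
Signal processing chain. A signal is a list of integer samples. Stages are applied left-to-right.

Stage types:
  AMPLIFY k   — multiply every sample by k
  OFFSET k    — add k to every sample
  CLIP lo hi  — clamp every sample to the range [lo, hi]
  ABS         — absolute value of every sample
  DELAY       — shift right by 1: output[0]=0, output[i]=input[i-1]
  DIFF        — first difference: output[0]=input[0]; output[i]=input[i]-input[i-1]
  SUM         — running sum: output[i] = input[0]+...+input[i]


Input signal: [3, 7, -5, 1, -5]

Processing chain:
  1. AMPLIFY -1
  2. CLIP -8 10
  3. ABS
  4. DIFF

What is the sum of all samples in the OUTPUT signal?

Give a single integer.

Answer: 5

Derivation:
Input: [3, 7, -5, 1, -5]
Stage 1 (AMPLIFY -1): 3*-1=-3, 7*-1=-7, -5*-1=5, 1*-1=-1, -5*-1=5 -> [-3, -7, 5, -1, 5]
Stage 2 (CLIP -8 10): clip(-3,-8,10)=-3, clip(-7,-8,10)=-7, clip(5,-8,10)=5, clip(-1,-8,10)=-1, clip(5,-8,10)=5 -> [-3, -7, 5, -1, 5]
Stage 3 (ABS): |-3|=3, |-7|=7, |5|=5, |-1|=1, |5|=5 -> [3, 7, 5, 1, 5]
Stage 4 (DIFF): s[0]=3, 7-3=4, 5-7=-2, 1-5=-4, 5-1=4 -> [3, 4, -2, -4, 4]
Output sum: 5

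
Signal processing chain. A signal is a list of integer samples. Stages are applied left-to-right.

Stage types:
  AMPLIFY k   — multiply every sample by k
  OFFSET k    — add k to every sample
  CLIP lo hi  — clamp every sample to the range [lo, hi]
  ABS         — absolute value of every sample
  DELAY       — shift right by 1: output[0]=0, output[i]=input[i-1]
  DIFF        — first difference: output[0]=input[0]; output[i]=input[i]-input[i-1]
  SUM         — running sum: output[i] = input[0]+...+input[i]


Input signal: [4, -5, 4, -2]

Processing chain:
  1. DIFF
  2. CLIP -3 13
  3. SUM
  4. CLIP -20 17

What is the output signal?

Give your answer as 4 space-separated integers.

Answer: 4 1 10 7

Derivation:
Input: [4, -5, 4, -2]
Stage 1 (DIFF): s[0]=4, -5-4=-9, 4--5=9, -2-4=-6 -> [4, -9, 9, -6]
Stage 2 (CLIP -3 13): clip(4,-3,13)=4, clip(-9,-3,13)=-3, clip(9,-3,13)=9, clip(-6,-3,13)=-3 -> [4, -3, 9, -3]
Stage 3 (SUM): sum[0..0]=4, sum[0..1]=1, sum[0..2]=10, sum[0..3]=7 -> [4, 1, 10, 7]
Stage 4 (CLIP -20 17): clip(4,-20,17)=4, clip(1,-20,17)=1, clip(10,-20,17)=10, clip(7,-20,17)=7 -> [4, 1, 10, 7]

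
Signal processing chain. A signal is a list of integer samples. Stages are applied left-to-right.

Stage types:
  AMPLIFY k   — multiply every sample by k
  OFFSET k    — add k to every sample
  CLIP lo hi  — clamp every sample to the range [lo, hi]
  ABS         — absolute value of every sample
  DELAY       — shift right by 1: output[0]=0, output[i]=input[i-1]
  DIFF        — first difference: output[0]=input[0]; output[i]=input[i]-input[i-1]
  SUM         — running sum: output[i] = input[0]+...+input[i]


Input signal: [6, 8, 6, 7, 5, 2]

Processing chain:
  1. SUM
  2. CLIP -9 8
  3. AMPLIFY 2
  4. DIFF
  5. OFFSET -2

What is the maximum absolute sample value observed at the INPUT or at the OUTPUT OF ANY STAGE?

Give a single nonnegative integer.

Answer: 34

Derivation:
Input: [6, 8, 6, 7, 5, 2] (max |s|=8)
Stage 1 (SUM): sum[0..0]=6, sum[0..1]=14, sum[0..2]=20, sum[0..3]=27, sum[0..4]=32, sum[0..5]=34 -> [6, 14, 20, 27, 32, 34] (max |s|=34)
Stage 2 (CLIP -9 8): clip(6,-9,8)=6, clip(14,-9,8)=8, clip(20,-9,8)=8, clip(27,-9,8)=8, clip(32,-9,8)=8, clip(34,-9,8)=8 -> [6, 8, 8, 8, 8, 8] (max |s|=8)
Stage 3 (AMPLIFY 2): 6*2=12, 8*2=16, 8*2=16, 8*2=16, 8*2=16, 8*2=16 -> [12, 16, 16, 16, 16, 16] (max |s|=16)
Stage 4 (DIFF): s[0]=12, 16-12=4, 16-16=0, 16-16=0, 16-16=0, 16-16=0 -> [12, 4, 0, 0, 0, 0] (max |s|=12)
Stage 5 (OFFSET -2): 12+-2=10, 4+-2=2, 0+-2=-2, 0+-2=-2, 0+-2=-2, 0+-2=-2 -> [10, 2, -2, -2, -2, -2] (max |s|=10)
Overall max amplitude: 34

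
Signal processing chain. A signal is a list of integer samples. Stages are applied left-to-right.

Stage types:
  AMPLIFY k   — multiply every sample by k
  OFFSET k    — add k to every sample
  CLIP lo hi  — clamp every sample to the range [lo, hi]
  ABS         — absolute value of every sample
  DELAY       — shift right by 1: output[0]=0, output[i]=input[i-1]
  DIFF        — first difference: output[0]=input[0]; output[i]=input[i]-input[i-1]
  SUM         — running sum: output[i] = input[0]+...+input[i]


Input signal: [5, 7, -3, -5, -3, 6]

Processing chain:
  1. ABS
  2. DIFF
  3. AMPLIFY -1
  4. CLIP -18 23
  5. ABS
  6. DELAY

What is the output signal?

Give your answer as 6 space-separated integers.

Answer: 0 5 2 4 2 2

Derivation:
Input: [5, 7, -3, -5, -3, 6]
Stage 1 (ABS): |5|=5, |7|=7, |-3|=3, |-5|=5, |-3|=3, |6|=6 -> [5, 7, 3, 5, 3, 6]
Stage 2 (DIFF): s[0]=5, 7-5=2, 3-7=-4, 5-3=2, 3-5=-2, 6-3=3 -> [5, 2, -4, 2, -2, 3]
Stage 3 (AMPLIFY -1): 5*-1=-5, 2*-1=-2, -4*-1=4, 2*-1=-2, -2*-1=2, 3*-1=-3 -> [-5, -2, 4, -2, 2, -3]
Stage 4 (CLIP -18 23): clip(-5,-18,23)=-5, clip(-2,-18,23)=-2, clip(4,-18,23)=4, clip(-2,-18,23)=-2, clip(2,-18,23)=2, clip(-3,-18,23)=-3 -> [-5, -2, 4, -2, 2, -3]
Stage 5 (ABS): |-5|=5, |-2|=2, |4|=4, |-2|=2, |2|=2, |-3|=3 -> [5, 2, 4, 2, 2, 3]
Stage 6 (DELAY): [0, 5, 2, 4, 2, 2] = [0, 5, 2, 4, 2, 2] -> [0, 5, 2, 4, 2, 2]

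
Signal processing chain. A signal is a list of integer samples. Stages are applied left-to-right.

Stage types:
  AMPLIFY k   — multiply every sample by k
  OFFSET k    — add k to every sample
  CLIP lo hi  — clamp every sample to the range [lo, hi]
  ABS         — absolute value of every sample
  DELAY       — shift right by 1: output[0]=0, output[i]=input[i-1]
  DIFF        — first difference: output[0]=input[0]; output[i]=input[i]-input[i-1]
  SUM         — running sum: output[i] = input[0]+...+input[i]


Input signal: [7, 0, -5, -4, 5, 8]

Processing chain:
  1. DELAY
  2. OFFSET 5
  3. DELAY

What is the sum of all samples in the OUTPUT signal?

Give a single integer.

Input: [7, 0, -5, -4, 5, 8]
Stage 1 (DELAY): [0, 7, 0, -5, -4, 5] = [0, 7, 0, -5, -4, 5] -> [0, 7, 0, -5, -4, 5]
Stage 2 (OFFSET 5): 0+5=5, 7+5=12, 0+5=5, -5+5=0, -4+5=1, 5+5=10 -> [5, 12, 5, 0, 1, 10]
Stage 3 (DELAY): [0, 5, 12, 5, 0, 1] = [0, 5, 12, 5, 0, 1] -> [0, 5, 12, 5, 0, 1]
Output sum: 23

Answer: 23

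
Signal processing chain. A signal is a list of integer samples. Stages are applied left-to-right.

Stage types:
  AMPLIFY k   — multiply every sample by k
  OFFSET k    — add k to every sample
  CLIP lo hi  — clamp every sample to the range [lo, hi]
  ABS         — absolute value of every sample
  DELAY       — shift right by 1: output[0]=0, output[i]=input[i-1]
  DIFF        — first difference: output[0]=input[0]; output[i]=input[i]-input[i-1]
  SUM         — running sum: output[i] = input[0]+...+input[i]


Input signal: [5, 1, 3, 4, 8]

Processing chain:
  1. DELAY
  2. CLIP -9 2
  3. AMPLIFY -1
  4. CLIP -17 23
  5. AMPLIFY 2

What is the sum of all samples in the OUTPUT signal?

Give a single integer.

Input: [5, 1, 3, 4, 8]
Stage 1 (DELAY): [0, 5, 1, 3, 4] = [0, 5, 1, 3, 4] -> [0, 5, 1, 3, 4]
Stage 2 (CLIP -9 2): clip(0,-9,2)=0, clip(5,-9,2)=2, clip(1,-9,2)=1, clip(3,-9,2)=2, clip(4,-9,2)=2 -> [0, 2, 1, 2, 2]
Stage 3 (AMPLIFY -1): 0*-1=0, 2*-1=-2, 1*-1=-1, 2*-1=-2, 2*-1=-2 -> [0, -2, -1, -2, -2]
Stage 4 (CLIP -17 23): clip(0,-17,23)=0, clip(-2,-17,23)=-2, clip(-1,-17,23)=-1, clip(-2,-17,23)=-2, clip(-2,-17,23)=-2 -> [0, -2, -1, -2, -2]
Stage 5 (AMPLIFY 2): 0*2=0, -2*2=-4, -1*2=-2, -2*2=-4, -2*2=-4 -> [0, -4, -2, -4, -4]
Output sum: -14

Answer: -14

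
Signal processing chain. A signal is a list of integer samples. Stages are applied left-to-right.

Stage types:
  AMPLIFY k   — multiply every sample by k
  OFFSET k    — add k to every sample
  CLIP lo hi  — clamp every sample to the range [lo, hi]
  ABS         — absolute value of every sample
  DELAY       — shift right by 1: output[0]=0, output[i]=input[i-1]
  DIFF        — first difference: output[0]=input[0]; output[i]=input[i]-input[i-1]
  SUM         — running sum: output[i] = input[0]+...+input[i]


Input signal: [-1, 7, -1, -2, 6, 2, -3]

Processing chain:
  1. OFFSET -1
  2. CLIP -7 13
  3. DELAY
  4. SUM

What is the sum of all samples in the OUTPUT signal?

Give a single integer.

Input: [-1, 7, -1, -2, 6, 2, -3]
Stage 1 (OFFSET -1): -1+-1=-2, 7+-1=6, -1+-1=-2, -2+-1=-3, 6+-1=5, 2+-1=1, -3+-1=-4 -> [-2, 6, -2, -3, 5, 1, -4]
Stage 2 (CLIP -7 13): clip(-2,-7,13)=-2, clip(6,-7,13)=6, clip(-2,-7,13)=-2, clip(-3,-7,13)=-3, clip(5,-7,13)=5, clip(1,-7,13)=1, clip(-4,-7,13)=-4 -> [-2, 6, -2, -3, 5, 1, -4]
Stage 3 (DELAY): [0, -2, 6, -2, -3, 5, 1] = [0, -2, 6, -2, -3, 5, 1] -> [0, -2, 6, -2, -3, 5, 1]
Stage 4 (SUM): sum[0..0]=0, sum[0..1]=-2, sum[0..2]=4, sum[0..3]=2, sum[0..4]=-1, sum[0..5]=4, sum[0..6]=5 -> [0, -2, 4, 2, -1, 4, 5]
Output sum: 12

Answer: 12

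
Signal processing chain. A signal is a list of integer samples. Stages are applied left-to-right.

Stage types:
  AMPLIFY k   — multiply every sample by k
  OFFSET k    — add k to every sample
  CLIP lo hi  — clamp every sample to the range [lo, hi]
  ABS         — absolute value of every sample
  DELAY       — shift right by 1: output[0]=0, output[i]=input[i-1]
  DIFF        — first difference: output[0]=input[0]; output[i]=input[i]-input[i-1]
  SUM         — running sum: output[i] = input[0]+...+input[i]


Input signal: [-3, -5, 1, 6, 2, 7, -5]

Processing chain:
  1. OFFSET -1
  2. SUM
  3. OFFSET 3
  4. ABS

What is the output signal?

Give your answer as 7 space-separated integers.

Answer: 1 7 7 2 1 5 1

Derivation:
Input: [-3, -5, 1, 6, 2, 7, -5]
Stage 1 (OFFSET -1): -3+-1=-4, -5+-1=-6, 1+-1=0, 6+-1=5, 2+-1=1, 7+-1=6, -5+-1=-6 -> [-4, -6, 0, 5, 1, 6, -6]
Stage 2 (SUM): sum[0..0]=-4, sum[0..1]=-10, sum[0..2]=-10, sum[0..3]=-5, sum[0..4]=-4, sum[0..5]=2, sum[0..6]=-4 -> [-4, -10, -10, -5, -4, 2, -4]
Stage 3 (OFFSET 3): -4+3=-1, -10+3=-7, -10+3=-7, -5+3=-2, -4+3=-1, 2+3=5, -4+3=-1 -> [-1, -7, -7, -2, -1, 5, -1]
Stage 4 (ABS): |-1|=1, |-7|=7, |-7|=7, |-2|=2, |-1|=1, |5|=5, |-1|=1 -> [1, 7, 7, 2, 1, 5, 1]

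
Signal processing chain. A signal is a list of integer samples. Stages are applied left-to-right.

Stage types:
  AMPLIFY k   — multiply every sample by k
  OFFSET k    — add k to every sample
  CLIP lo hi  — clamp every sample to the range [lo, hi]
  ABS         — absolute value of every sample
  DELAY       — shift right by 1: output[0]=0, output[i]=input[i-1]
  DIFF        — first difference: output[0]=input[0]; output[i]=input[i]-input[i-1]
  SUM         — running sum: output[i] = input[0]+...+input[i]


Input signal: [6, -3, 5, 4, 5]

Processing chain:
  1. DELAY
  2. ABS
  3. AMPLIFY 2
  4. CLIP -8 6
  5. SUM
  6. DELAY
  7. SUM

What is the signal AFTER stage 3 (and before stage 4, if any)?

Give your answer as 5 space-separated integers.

Input: [6, -3, 5, 4, 5]
Stage 1 (DELAY): [0, 6, -3, 5, 4] = [0, 6, -3, 5, 4] -> [0, 6, -3, 5, 4]
Stage 2 (ABS): |0|=0, |6|=6, |-3|=3, |5|=5, |4|=4 -> [0, 6, 3, 5, 4]
Stage 3 (AMPLIFY 2): 0*2=0, 6*2=12, 3*2=6, 5*2=10, 4*2=8 -> [0, 12, 6, 10, 8]

Answer: 0 12 6 10 8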